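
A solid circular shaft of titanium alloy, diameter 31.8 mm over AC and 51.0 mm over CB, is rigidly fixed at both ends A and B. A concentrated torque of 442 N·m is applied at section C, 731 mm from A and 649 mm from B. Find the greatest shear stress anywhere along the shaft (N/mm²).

15.0 N/mm²

Compatibility: T_A·a/J_AC = T_B·b/J_CB with T_A + T_B = T₀.
J_AC = 1.00×10^-7 m⁴, J_CB = 6.64×10^-7 m⁴, so T_A = T₀·(J_AC/a)/((J_AC/a)+(J_CB/b)) = 52.30 N·m, T_B = 389.7 N·m.
τ in each portion: τ_AC = 8.28×10^6 Pa, τ_CB = 1.50×10^7 Pa; maximum is in CB.
τ_max = T_CB·r/J = 389.7·0.0255/6.64×10^-7 = 1.496×10^7 Pa.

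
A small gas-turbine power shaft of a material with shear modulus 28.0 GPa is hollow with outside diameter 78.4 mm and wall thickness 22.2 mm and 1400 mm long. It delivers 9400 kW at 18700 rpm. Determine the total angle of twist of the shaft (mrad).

ω = 2π·18700/60 = 1958 rad/s, so T = P/ω = 9400×10³ / 1958 = 4800 N·m.
J = π(d_o⁴ − d_i⁴)/32 = π(0.0784⁴ − 0.0340⁴)/32 = 3.578×10^-6 m⁴.
θ = T·L/(G·J) = 4800 × 1.40 / (28.0×10⁹ × 3.578×10^-6) = 0.06708 rad.

67.1 mrad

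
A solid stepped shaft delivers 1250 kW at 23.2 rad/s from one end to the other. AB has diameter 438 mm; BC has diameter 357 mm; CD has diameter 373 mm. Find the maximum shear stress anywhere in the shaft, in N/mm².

6.03 N/mm²

ω = 23.2 rad/s, so T = P/ω = 1250×10³ / 23.20 = 53880 N·m.
Under the same torque, τ_max = 16T/(πd³) is largest where d is smallest — segment BC (d = 357 mm).
τ_max = 16·53880/(π·(0.357)³) = 6.031×10^6 Pa.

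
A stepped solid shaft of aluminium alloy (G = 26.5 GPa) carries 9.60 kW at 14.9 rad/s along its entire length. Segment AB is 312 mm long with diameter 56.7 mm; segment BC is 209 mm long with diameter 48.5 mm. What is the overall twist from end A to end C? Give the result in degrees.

ω = 14.9 rad/s, so T = P/ω = 9.60×10³ / 14.90 = 644.3 N·m.
J_AB = π(0.0567)⁴/32 = 1.01×10^-6 m⁴; J_BC = π(0.0485)⁴/32 = 5.43×10^-7 m⁴.
θ = (T/G)·Σ L_i/J_i = (644.3/26.5×10⁹)·(0.312/1.01×10^-6 + 0.209/5.43×10^-7) = 0.01683 rad.

0.964°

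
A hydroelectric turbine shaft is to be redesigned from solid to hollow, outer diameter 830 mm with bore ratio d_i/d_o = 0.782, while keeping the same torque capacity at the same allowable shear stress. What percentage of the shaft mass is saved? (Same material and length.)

46.9 %

Equal τ_max and T ⇒ the solid shaft needs d_s³ = d_o³(1−k⁴), so d_s = 830·(1−0.782⁴)^(1/3) = 710.0 mm.
Area ratio A_h/A_s = d_o²(1−k²)/d_s² = (1−k²)/(1−k⁴)^(2/3) = 0.5308.
Mass saving = 1 − 0.5308 = 46.9 %.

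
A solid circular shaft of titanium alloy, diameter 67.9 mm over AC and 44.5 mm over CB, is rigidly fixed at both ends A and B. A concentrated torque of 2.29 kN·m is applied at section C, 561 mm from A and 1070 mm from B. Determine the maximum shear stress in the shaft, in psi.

Compatibility: T_A·a/J_AC = T_B·b/J_CB with T_A + T_B = T₀.
J_AC = 2.09×10^-6 m⁴, J_CB = 3.85×10^-7 m⁴, so T_A = T₀·(J_AC/a)/((J_AC/a)+(J_CB/b)) = 2088 N·m, T_B = 202.0 N·m.
τ in each portion: τ_AC = 3.40×10^7 Pa, τ_CB = 1.17×10^7 Pa; maximum is in AC.
τ_max = T_AC·r/J = 2088·0.0340/2.09×10^-6 = 3.397×10^7 Pa.

4930 psi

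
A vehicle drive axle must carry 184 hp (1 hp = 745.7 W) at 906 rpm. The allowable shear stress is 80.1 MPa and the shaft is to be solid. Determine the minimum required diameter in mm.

ω = 2π·906/60 = 94.88 rad/s, so T = P/ω = 184×745.7 / 94.88 = 1446 N·m.
For a solid shaft τ_max = 16T/(πd³), so d = (16T/(π τ_allow))^(1/3) = (16·1446/(π·8.01×10^7))^(1/3) = 0.04514 m.

45.1 mm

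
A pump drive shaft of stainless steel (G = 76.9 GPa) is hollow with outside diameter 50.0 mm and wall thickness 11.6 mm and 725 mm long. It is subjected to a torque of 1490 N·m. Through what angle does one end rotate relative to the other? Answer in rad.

0.0250 rad

J = π(d_o⁴ − d_i⁴)/32 = π(0.0500⁴ − 0.0268⁴)/32 = 5.629×10^-7 m⁴.
θ = T·L/(G·J) = 1490 × 0.725 / (76.9×10⁹ × 5.629×10^-7) = 0.02495 rad.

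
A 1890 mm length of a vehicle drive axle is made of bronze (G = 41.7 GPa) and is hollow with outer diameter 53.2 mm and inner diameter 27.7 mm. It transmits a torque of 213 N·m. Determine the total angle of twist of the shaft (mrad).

13.2 mrad

J = π(d_o⁴ − d_i⁴)/32 = π(0.0532⁴ − 0.0277⁴)/32 = 7.286×10^-7 m⁴.
θ = T·L/(G·J) = 213.0 × 1.89 / (41.7×10⁹ × 7.286×10^-7) = 0.01325 rad.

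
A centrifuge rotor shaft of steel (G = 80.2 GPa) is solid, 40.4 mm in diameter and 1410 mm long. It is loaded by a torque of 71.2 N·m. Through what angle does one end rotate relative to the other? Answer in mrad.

J = πd⁴/32 = π(0.0404)⁴/32 = 2.615×10^-7 m⁴.
θ = T·L/(G·J) = 71.20 × 1.41 / (80.2×10⁹ × 2.615×10^-7) = 4.786×10^-3 rad.

4.79 mrad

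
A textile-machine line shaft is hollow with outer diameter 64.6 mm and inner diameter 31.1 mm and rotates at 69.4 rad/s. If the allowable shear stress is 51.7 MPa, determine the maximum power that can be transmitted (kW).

180 kW

J = π(d_o⁴ − d_i⁴)/32 = π(0.0646⁴ − 0.0311⁴)/32 = 1.618×10^-6 m⁴.
T_max = τ_allow·J/r = 5.17×10^7 × 1.618×10^-6 / 0.0323 = 2590 N·m.
ω = 69.4 rad/s, so P_max = T_max·ω = 1.797×10^5 W.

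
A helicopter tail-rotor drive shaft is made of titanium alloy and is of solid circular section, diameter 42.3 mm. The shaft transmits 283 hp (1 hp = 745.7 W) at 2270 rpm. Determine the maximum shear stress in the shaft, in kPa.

59700 kPa

ω = 2π·2270/60 = 237.7 rad/s, so T = P/ω = 283×745.7 / 237.7 = 887.8 N·m.
J = πd⁴/32 = π(0.0423)⁴/32 = 3.143×10^-7 m⁴.
τ_max = T·r/J = 887.8 × 0.0211 / 3.143×10^-7 = 5.974×10^7 Pa.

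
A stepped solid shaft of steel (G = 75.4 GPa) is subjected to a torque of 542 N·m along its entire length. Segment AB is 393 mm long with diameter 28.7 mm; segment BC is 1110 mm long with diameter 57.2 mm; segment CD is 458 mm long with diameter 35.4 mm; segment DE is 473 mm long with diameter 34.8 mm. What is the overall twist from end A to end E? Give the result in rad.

0.0950 rad

J_AB = π(0.0287)⁴/32 = 6.66×10^-8 m⁴; J_BC = π(0.0572)⁴/32 = 1.05×10^-6 m⁴; J_CD = π(0.0354)⁴/32 = 1.54×10^-7 m⁴; J_DE = π(0.0348)⁴/32 = 1.44×10^-7 m⁴.
θ = (T/G)·Σ L_i/J_i = (542.0/75.4×10⁹)·(0.393/6.66×10^-8 + 1.11/1.05×10^-6 + 0.458/1.54×10^-7 + 0.473/1.44×10^-7) = 0.09497 rad.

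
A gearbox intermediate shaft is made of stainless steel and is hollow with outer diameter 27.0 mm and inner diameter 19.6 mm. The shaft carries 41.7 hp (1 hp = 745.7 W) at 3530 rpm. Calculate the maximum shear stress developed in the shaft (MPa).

ω = 2π·3530/60 = 369.7 rad/s, so T = P/ω = 41.7×745.7 / 369.7 = 84.12 N·m.
J = π(d_o⁴ − d_i⁴)/32 = π(0.0270⁴ − 0.0196⁴)/32 = 3.769×10^-8 m⁴.
τ_max = T·r/J = 84.12 × 0.0135 / 3.769×10^-8 = 3.013×10^7 Pa.

30.1 MPa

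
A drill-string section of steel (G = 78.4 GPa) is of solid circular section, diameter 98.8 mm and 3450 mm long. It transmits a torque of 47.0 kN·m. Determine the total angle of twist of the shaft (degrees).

12.7°

J = πd⁴/32 = π(0.0988)⁴/32 = 9.355×10^-6 m⁴.
θ = T·L/(G·J) = 47000 × 3.45 / (78.4×10⁹ × 9.355×10^-6) = 0.2211 rad.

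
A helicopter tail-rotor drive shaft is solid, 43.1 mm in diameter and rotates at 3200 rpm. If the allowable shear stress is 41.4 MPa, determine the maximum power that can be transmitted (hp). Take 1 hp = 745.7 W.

292 hp

J = πd⁴/32 = π(0.0431)⁴/32 = 3.388×10^-7 m⁴.
T_max = τ_allow·J/r = 4.14×10^7 × 3.388×10^-7 / 0.0215 = 650.8 N·m.
ω = 2π·3200/60 = 335.1 rad/s, so P_max = T_max·ω = 2.181×10^5 W.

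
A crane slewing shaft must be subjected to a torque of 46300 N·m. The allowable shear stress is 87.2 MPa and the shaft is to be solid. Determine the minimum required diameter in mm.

For a solid shaft τ_max = 16T/(πd³), so d = (16T/(π τ_allow))^(1/3) = (16·46300/(π·8.72×10^7))^(1/3) = 0.1393 m.

139 mm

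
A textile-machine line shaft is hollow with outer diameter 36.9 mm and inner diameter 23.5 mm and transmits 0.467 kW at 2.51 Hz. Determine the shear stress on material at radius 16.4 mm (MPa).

ω = 2π·2.51 = 15.77 rad/s, so T = P/ω = 0.467×10³ / 15.77 = 29.61 N·m.
J = π(d_o⁴ − d_i⁴)/32 = π(0.0369⁴ − 0.0235⁴)/32 = 1.521×10^-7 m⁴.
Shear stress varies linearly with radius: τ = T·r/J = 29.61 × 0.0164 / 1.521×10^-7 = 3.193×10^6 Pa.

3.19 MPa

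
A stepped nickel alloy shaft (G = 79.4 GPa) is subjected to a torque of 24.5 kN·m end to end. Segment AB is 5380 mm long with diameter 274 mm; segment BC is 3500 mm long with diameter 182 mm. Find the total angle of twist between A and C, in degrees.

J_AB = π(0.274)⁴/32 = 5.53×10^-4 m⁴; J_BC = π(0.182)⁴/32 = 1.08×10^-4 m⁴.
θ = (T/G)·Σ L_i/J_i = (24500/79.4×10⁹)·(5.38/5.53×10^-4 + 3.50/1.08×10^-4) = 0.01303 rad.

0.746°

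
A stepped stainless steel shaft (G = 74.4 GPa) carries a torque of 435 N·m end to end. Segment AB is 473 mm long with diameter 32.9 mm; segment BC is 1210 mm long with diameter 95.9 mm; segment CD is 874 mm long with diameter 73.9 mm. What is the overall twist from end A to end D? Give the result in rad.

0.0266 rad

J_AB = π(0.0329)⁴/32 = 1.15×10^-7 m⁴; J_BC = π(0.0959)⁴/32 = 8.30×10^-6 m⁴; J_CD = π(0.0739)⁴/32 = 2.93×10^-6 m⁴.
θ = (T/G)·Σ L_i/J_i = (435.0/74.4×10⁹)·(0.473/1.15×10^-7 + 1.21/8.30×10^-6 + 0.874/2.93×10^-6) = 0.02664 rad.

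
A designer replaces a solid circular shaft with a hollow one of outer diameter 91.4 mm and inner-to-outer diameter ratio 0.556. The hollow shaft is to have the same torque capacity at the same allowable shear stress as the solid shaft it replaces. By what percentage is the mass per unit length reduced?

26.1 %

Equal τ_max and T ⇒ the solid shaft needs d_s³ = d_o³(1−k⁴), so d_s = 91.4·(1−0.556⁴)^(1/3) = 88.39 mm.
Area ratio A_h/A_s = d_o²(1−k²)/d_s² = (1−k²)/(1−k⁴)^(2/3) = 0.7387.
Mass saving = 1 − 0.7387 = 26.1 %.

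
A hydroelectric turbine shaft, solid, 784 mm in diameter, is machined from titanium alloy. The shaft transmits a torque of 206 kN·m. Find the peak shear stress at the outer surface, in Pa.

J = πd⁴/32 = π(0.784)⁴/32 = 0.03709 m⁴.
τ_max = T·r/J = 206000 × 0.392 / 0.03709 = 2.177×10^6 Pa.

2.18e6 Pa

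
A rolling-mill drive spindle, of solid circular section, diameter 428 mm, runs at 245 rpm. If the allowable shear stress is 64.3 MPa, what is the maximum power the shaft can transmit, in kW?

J = πd⁴/32 = π(0.428)⁴/32 = 3.294×10^-3 m⁴.
T_max = τ_allow·J/r = 6.43×10^7 × 3.294×10^-3 / 0.214 = 989900 N·m.
ω = 2π·245/60 = 25.66 rad/s, so P_max = T_max·ω = 2.540×10^7 W.

25400 kW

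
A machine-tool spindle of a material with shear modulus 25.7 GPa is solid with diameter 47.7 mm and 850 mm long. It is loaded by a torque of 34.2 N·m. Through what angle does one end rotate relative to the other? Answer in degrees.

J = πd⁴/32 = π(0.0477)⁴/32 = 5.082×10^-7 m⁴.
θ = T·L/(G·J) = 34.20 × 0.850 / (25.7×10⁹ × 5.082×10^-7) = 2.226×10^-3 rad.

0.128°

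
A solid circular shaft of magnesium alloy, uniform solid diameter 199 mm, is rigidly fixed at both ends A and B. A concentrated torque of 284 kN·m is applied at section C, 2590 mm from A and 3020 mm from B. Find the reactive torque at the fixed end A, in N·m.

153000 N·m

With uniform GJ and both ends fixed, compatibility θ_AC = θ_CB gives T_A·a = T_B·b, together with T_A + T_B = T₀.
T_A = T₀·b/(a+b) = 284000·3020/5610 = 152900 N·m; T_B = 131100 N·m.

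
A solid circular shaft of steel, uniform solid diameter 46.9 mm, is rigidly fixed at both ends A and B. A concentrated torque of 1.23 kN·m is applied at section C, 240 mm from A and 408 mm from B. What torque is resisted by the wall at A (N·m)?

With uniform GJ and both ends fixed, compatibility θ_AC = θ_CB gives T_A·a = T_B·b, together with T_A + T_B = T₀.
T_A = T₀·b/(a+b) = 1230·408/648.0 = 774.4 N·m; T_B = 455.6 N·m.

774 N·m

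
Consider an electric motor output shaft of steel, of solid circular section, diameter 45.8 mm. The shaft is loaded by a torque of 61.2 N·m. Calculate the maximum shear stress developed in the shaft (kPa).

J = πd⁴/32 = π(0.0458)⁴/32 = 4.320×10^-7 m⁴.
τ_max = T·r/J = 61.20 × 0.0229 / 4.320×10^-7 = 3.244×10^6 Pa.

3240 kPa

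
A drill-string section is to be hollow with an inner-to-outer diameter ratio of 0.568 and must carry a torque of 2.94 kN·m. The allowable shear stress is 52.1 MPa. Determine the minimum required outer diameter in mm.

68.5 mm

For a hollow shaft with d_i/d_o = 0.568: τ_max = 16T/(π d_o³ (1−k⁴)), so d_o = [16T/(π τ_allow (1−k⁴))]^(1/3) = [16·2940/(π·5.21×10^7·0.8959)]^(1/3) = 0.06845 m.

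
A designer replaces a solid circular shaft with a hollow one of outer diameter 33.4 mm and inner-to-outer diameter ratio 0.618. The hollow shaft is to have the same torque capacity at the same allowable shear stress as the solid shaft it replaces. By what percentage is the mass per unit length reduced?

31.3 %

Equal τ_max and T ⇒ the solid shaft needs d_s³ = d_o³(1−k⁴), so d_s = 33.4·(1−0.618⁴)^(1/3) = 31.69 mm.
Area ratio A_h/A_s = d_o²(1−k²)/d_s² = (1−k²)/(1−k⁴)^(2/3) = 0.6866.
Mass saving = 1 − 0.6866 = 31.3 %.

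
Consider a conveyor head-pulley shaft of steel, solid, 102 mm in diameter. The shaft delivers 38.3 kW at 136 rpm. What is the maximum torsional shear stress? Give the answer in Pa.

1.29e7 Pa

ω = 2π·136/60 = 14.24 rad/s, so T = P/ω = 38.3×10³ / 14.24 = 2689 N·m.
J = πd⁴/32 = π(0.102)⁴/32 = 1.063×10^-5 m⁴.
τ_max = T·r/J = 2689 × 0.0510 / 1.063×10^-5 = 1.291×10^7 Pa.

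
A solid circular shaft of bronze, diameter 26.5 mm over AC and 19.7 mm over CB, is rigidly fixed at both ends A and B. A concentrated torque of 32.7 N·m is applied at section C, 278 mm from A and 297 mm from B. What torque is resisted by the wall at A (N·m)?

Compatibility: T_A·a/J_AC = T_B·b/J_CB with T_A + T_B = T₀.
J_AC = 4.84×10^-8 m⁴, J_CB = 1.48×10^-8 m⁴, so T_A = T₀·(J_AC/a)/((J_AC/a)+(J_CB/b)) = 25.43 N·m, T_B = 7.270 N·m.

25.4 N·m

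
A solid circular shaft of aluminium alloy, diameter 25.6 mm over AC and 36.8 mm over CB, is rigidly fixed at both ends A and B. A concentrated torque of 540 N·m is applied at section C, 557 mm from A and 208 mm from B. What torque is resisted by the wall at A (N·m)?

Compatibility: T_A·a/J_AC = T_B·b/J_CB with T_A + T_B = T₀.
J_AC = 4.22×10^-8 m⁴, J_CB = 1.80×10^-7 m⁴, so T_A = T₀·(J_AC/a)/((J_AC/a)+(J_CB/b)) = 43.43 N·m, T_B = 496.6 N·m.

43.4 N·m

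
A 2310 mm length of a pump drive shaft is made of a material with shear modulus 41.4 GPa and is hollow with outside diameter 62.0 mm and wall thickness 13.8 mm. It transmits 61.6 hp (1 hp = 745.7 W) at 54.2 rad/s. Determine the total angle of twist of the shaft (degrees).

2.06°

ω = 54.2 rad/s, so T = P/ω = 61.6×745.7 / 54.20 = 847.5 N·m.
J = π(d_o⁴ − d_i⁴)/32 = π(0.0620⁴ − 0.0344⁴)/32 = 1.313×10^-6 m⁴.
θ = T·L/(G·J) = 847.5 × 2.31 / (41.4×10⁹ × 1.313×10^-6) = 0.03601 rad.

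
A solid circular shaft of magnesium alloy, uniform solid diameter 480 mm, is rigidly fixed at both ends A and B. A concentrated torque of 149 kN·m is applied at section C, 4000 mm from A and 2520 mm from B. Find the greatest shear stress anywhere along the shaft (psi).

With uniform GJ and both ends fixed, compatibility θ_AC = θ_CB gives T_A·a = T_B·b, together with T_A + T_B = T₀.
T_A = T₀·b/(a+b) = 149000·2520/6520 = 57590 N·m; T_B = 91410 N·m.
τ in each portion: τ_AC = 2.65×10^6 Pa, τ_CB = 4.21×10^6 Pa; maximum is in CB.
τ_max = T_CB·r/J = 91410·0.240/5.21×10^-3 = 4.210×10^6 Pa.

611 psi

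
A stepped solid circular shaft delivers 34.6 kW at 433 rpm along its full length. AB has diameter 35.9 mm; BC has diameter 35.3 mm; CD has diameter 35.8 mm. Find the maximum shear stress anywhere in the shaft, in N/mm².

ω = 2π·433/60 = 45.34 rad/s, so T = P/ω = 34.6×10³ / 45.34 = 763.1 N·m.
Under the same torque, τ_max = 16T/(πd³) is largest where d is smallest — segment BC (d = 35.3 mm).
τ_max = 16·763.1/(π·(0.0353)³) = 8.835×10^7 Pa.

88.3 N/mm²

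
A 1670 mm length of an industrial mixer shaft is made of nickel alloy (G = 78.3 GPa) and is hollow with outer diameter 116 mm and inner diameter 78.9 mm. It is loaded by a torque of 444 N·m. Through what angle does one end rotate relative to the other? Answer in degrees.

0.0388°

J = π(d_o⁴ − d_i⁴)/32 = π(0.116⁴ − 0.0789⁴)/32 = 1.397×10^-5 m⁴.
θ = T·L/(G·J) = 444.0 × 1.67 / (78.3×10⁹ × 1.397×10^-5) = 6.778×10^-4 rad.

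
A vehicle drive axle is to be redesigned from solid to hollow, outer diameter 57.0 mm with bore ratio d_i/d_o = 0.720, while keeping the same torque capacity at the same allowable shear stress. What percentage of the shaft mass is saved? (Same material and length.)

Equal τ_max and T ⇒ the solid shaft needs d_s³ = d_o³(1−k⁴), so d_s = 57.0·(1−0.720⁴)^(1/3) = 51.35 mm.
Area ratio A_h/A_s = d_o²(1−k²)/d_s² = (1−k²)/(1−k⁴)^(2/3) = 0.5933.
Mass saving = 1 − 0.5933 = 40.7 %.

40.7 %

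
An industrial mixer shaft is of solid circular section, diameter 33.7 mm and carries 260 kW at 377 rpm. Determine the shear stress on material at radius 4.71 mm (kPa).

ω = 2π·377/60 = 39.48 rad/s, so T = P/ω = 260×10³ / 39.48 = 6586 N·m.
J = πd⁴/32 = π(0.0337)⁴/32 = 1.266×10^-7 m⁴.
Shear stress varies linearly with radius: τ = T·r/J = 6586 × 0.00471 / 1.266×10^-7 = 2.450×10^8 Pa.

245000 kPa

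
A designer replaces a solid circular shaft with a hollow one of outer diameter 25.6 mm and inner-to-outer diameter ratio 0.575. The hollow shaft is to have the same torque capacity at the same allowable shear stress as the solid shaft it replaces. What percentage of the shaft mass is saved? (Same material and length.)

27.7 %

Equal τ_max and T ⇒ the solid shaft needs d_s³ = d_o³(1−k⁴), so d_s = 25.6·(1−0.575⁴)^(1/3) = 24.63 mm.
Area ratio A_h/A_s = d_o²(1−k²)/d_s² = (1−k²)/(1−k⁴)^(2/3) = 0.7231.
Mass saving = 1 − 0.7231 = 27.7 %.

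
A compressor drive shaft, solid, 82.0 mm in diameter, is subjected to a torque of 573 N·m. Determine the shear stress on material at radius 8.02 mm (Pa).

J = πd⁴/32 = π(0.0820)⁴/32 = 4.439×10^-6 m⁴.
Shear stress varies linearly with radius: τ = T·r/J = 573.0 × 0.00802 / 4.439×10^-6 = 1.035×10^6 Pa.

1.04e6 Pa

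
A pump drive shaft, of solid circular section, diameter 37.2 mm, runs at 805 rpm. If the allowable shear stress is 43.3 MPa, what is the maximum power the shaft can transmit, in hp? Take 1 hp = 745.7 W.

49.5 hp

J = πd⁴/32 = π(0.0372)⁴/32 = 1.880×10^-7 m⁴.
T_max = τ_allow·J/r = 4.33×10^7 × 1.880×10^-7 / 0.0186 = 437.7 N·m.
ω = 2π·805/60 = 84.30 rad/s, so P_max = T_max·ω = 3.690×10^4 W.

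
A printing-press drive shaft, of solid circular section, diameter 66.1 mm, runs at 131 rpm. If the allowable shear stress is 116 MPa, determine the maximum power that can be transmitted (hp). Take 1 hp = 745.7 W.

J = πd⁴/32 = π(0.0661)⁴/32 = 1.874×10^-6 m⁴.
T_max = τ_allow·J/r = 1.16×10^8 × 1.874×10^-6 / 0.0330 = 6578 N·m.
ω = 2π·131/60 = 13.72 rad/s, so P_max = T_max·ω = 9.024×10^4 W.

121 hp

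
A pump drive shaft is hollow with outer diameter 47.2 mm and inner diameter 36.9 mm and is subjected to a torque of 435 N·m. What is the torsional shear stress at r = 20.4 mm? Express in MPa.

J = π(d_o⁴ − d_i⁴)/32 = π(0.0472⁴ − 0.0369⁴)/32 = 3.053×10^-7 m⁴.
Shear stress varies linearly with radius: τ = T·r/J = 435.0 × 0.0204 / 3.053×10^-7 = 2.907×10^7 Pa.

29.1 MPa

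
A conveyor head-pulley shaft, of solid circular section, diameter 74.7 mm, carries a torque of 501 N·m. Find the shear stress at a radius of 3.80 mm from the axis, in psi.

90.3 psi

J = πd⁴/32 = π(0.0747)⁴/32 = 3.057×10^-6 m⁴.
Shear stress varies linearly with radius: τ = T·r/J = 501.0 × 0.00380 / 3.057×10^-6 = 6.228×10^5 Pa.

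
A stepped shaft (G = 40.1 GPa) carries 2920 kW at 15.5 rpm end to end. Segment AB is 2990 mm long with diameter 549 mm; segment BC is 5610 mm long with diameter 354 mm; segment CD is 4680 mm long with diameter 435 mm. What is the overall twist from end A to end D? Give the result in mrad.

ω = 2π·15.5/60 = 1.623 rad/s, so T = P/ω = 2920×10³ / 1.623 = 1.799e6 N·m.
J_AB = π(0.549)⁴/32 = 8.92×10^-3 m⁴; J_BC = π(0.354)⁴/32 = 1.54×10^-3 m⁴; J_CD = π(0.435)⁴/32 = 3.52×10^-3 m⁴.
θ = (T/G)·Σ L_i/J_i = (1.799e6/40.1×10⁹)·(2.99/8.92×10^-3 + 5.61/1.54×10^-3 + 4.68/3.52×10^-3) = 0.2380 rad.

238 mrad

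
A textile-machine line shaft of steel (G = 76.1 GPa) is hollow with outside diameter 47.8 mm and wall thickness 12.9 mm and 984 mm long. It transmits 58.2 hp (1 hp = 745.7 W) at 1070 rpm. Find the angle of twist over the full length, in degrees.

0.586°

ω = 2π·1070/60 = 112.1 rad/s, so T = P/ω = 58.2×745.7 / 112.1 = 387.3 N·m.
J = π(d_o⁴ − d_i⁴)/32 = π(0.0478⁴ − 0.0220⁴)/32 = 4.895×10^-7 m⁴.
θ = T·L/(G·J) = 387.3 × 0.984 / (76.1×10⁹ × 4.895×10^-7) = 0.01023 rad.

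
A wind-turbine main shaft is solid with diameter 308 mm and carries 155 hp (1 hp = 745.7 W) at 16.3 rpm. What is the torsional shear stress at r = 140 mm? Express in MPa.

ω = 2π·16.3/60 = 1.707 rad/s, so T = P/ω = 155×745.7 / 1.707 = 67710 N·m.
J = πd⁴/32 = π(0.308)⁴/32 = 8.835×10^-4 m⁴.
Shear stress varies linearly with radius: τ = T·r/J = 67710 × 0.140 / 8.835×10^-4 = 1.073×10^7 Pa.

10.7 MPa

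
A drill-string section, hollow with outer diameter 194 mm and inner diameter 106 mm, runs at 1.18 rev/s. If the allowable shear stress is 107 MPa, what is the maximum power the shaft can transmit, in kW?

1040 kW

J = π(d_o⁴ − d_i⁴)/32 = π(0.194⁴ − 0.106⁴)/32 = 1.267×10^-4 m⁴.
T_max = τ_allow·J/r = 1.07×10^8 × 1.267×10^-4 / 0.0970 = 139700 N·m.
ω = 2π·1.18 = 7.414 rad/s, so P_max = T_max·ω = 1.036×10^6 W.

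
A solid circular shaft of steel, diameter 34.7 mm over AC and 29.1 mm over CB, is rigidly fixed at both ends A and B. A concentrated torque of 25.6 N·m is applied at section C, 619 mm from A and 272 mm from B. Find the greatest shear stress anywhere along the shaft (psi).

Compatibility: T_A·a/J_AC = T_B·b/J_CB with T_A + T_B = T₀.
J_AC = 1.42×10^-7 m⁴, J_CB = 7.04×10^-8 m⁴, so T_A = T₀·(J_AC/a)/((J_AC/a)+(J_CB/b)) = 12.04 N·m, T_B = 13.56 N·m.
τ in each portion: τ_AC = 1.47×10^6 Pa, τ_CB = 2.80×10^6 Pa; maximum is in CB.
τ_max = T_CB·r/J = 13.56·0.0146/7.04×10^-8 = 2.802×10^6 Pa.

406 psi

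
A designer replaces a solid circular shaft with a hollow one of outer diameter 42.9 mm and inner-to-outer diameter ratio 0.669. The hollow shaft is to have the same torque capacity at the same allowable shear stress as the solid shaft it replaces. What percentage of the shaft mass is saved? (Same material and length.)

Equal τ_max and T ⇒ the solid shaft needs d_s³ = d_o³(1−k⁴), so d_s = 42.9·(1−0.669⁴)^(1/3) = 39.82 mm.
Area ratio A_h/A_s = d_o²(1−k²)/d_s² = (1−k²)/(1−k⁴)^(2/3) = 0.6412.
Mass saving = 1 − 0.6412 = 35.9 %.

35.9 %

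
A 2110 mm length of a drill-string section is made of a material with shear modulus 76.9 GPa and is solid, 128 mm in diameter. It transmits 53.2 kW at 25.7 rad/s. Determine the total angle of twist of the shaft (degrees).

ω = 25.7 rad/s, so T = P/ω = 53.2×10³ / 25.70 = 2070 N·m.
J = πd⁴/32 = π(0.128)⁴/32 = 2.635×10^-5 m⁴.
θ = T·L/(G·J) = 2070 × 2.11 / (76.9×10⁹ × 2.635×10^-5) = 2.155×10^-3 rad.

0.123°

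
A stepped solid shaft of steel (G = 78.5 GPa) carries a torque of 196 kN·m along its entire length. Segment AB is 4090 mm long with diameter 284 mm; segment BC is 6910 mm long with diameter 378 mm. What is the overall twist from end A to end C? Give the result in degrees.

J_AB = π(0.284)⁴/32 = 6.39×10^-4 m⁴; J_BC = π(0.378)⁴/32 = 2.00×10^-3 m⁴.
θ = (T/G)·Σ L_i/J_i = (196000/78.5×10⁹)·(4.09/6.39×10^-4 + 6.91/2.00×10^-3) = 0.02460 rad.

1.41°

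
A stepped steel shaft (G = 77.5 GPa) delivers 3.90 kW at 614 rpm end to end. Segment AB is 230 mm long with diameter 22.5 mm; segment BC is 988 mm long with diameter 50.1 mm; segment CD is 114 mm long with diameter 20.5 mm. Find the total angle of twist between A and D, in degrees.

0.776°

ω = 2π·614/60 = 64.30 rad/s, so T = P/ω = 3.90×10³ / 64.30 = 60.66 N·m.
J_AB = π(0.0225)⁴/32 = 2.52×10^-8 m⁴; J_BC = π(0.0501)⁴/32 = 6.19×10^-7 m⁴; J_CD = π(0.0205)⁴/32 = 1.73×10^-8 m⁴.
θ = (T/G)·Σ L_i/J_i = (60.66/77.5×10⁹)·(0.230/2.52×10^-8 + 0.988/6.19×10^-7 + 0.114/1.73×10^-8) = 0.01355 rad.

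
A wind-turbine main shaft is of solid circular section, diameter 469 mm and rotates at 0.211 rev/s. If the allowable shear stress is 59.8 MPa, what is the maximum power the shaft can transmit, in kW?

1610 kW

J = πd⁴/32 = π(0.469)⁴/32 = 4.750×10^-3 m⁴.
T_max = τ_allow·J/r = 5.98×10^7 × 4.750×10^-3 / 0.234 = 1.211e6 N·m.
ω = 2π·0.211 = 1.326 rad/s, so P_max = T_max·ω = 1.606×10^6 W.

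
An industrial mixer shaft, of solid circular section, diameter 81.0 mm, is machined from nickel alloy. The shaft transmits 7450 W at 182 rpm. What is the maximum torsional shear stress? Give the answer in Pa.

ω = 2π·182/60 = 19.06 rad/s, so T = P/ω = 7450 / 19.06 = 390.9 N·m.
J = πd⁴/32 = π(0.0810)⁴/32 = 4.226×10^-6 m⁴.
τ_max = T·r/J = 390.9 × 0.0405 / 4.226×10^-6 = 3.746×10^6 Pa.

3.75e6 Pa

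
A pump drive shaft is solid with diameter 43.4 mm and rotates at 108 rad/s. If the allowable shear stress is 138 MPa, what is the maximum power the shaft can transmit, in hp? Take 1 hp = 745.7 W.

J = πd⁴/32 = π(0.0434)⁴/32 = 3.483×10^-7 m⁴.
T_max = τ_allow·J/r = 1.38×10^8 × 3.483×10^-7 / 0.0217 = 2215 N·m.
ω = 108 rad/s, so P_max = T_max·ω = 2.392×10^5 W.

321 hp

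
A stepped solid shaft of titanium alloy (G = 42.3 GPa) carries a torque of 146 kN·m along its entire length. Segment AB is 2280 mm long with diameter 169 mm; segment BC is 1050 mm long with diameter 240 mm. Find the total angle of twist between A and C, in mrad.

109 mrad

J_AB = π(0.169)⁴/32 = 8.01×10^-5 m⁴; J_BC = π(0.240)⁴/32 = 3.26×10^-4 m⁴.
θ = (T/G)·Σ L_i/J_i = (146000/42.3×10⁹)·(2.28/8.01×10^-5 + 1.05/3.26×10^-4) = 0.1094 rad.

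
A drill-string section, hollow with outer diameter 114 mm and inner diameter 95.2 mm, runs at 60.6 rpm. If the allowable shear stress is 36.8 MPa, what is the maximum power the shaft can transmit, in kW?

J = π(d_o⁴ − d_i⁴)/32 = π(0.114⁴ − 0.0952⁴)/32 = 8.517×10^-6 m⁴.
T_max = τ_allow·J/r = 3.68×10^7 × 8.517×10^-6 / 0.0570 = 5499 N·m.
ω = 2π·60.6/60 = 6.346 rad/s, so P_max = T_max·ω = 3.490×10^4 W.

34.9 kW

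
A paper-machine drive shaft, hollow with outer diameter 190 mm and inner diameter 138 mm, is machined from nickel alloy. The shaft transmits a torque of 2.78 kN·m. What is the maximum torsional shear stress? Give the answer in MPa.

J = π(d_o⁴ − d_i⁴)/32 = π(0.190⁴ − 0.138⁴)/32 = 9.234×10^-5 m⁴.
τ_max = T·r/J = 2780 × 0.0950 / 9.234×10^-5 = 2.860×10^6 Pa.

2.86 MPa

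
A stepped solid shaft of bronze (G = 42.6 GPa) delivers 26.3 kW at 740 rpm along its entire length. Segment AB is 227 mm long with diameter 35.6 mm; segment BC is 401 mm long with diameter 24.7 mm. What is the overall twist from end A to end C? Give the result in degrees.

ω = 2π·740/60 = 77.49 rad/s, so T = P/ω = 26.3×10³ / 77.49 = 339.4 N·m.
J_AB = π(0.0356)⁴/32 = 1.58×10^-7 m⁴; J_BC = π(0.0247)⁴/32 = 3.65×10^-8 m⁴.
θ = (T/G)·Σ L_i/J_i = (339.4/42.6×10⁹)·(0.227/1.58×10^-7 + 0.401/3.65×10^-8) = 0.09890 rad.

5.67°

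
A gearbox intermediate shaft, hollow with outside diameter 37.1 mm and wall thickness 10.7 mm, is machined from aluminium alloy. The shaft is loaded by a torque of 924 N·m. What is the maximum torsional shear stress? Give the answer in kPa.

95200 kPa

J = π(d_o⁴ − d_i⁴)/32 = π(0.0371⁴ − 0.0157⁴)/32 = 1.800×10^-7 m⁴.
τ_max = T·r/J = 924.0 × 0.0186 / 1.800×10^-7 = 9.521×10^7 Pa.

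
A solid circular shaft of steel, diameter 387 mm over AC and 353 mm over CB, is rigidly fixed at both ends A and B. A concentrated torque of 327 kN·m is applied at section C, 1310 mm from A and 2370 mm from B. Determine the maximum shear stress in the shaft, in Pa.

2.08e7 Pa

Compatibility: T_A·a/J_AC = T_B·b/J_CB with T_A + T_B = T₀.
J_AC = 2.20×10^-3 m⁴, J_CB = 1.52×10^-3 m⁴, so T_A = T₀·(J_AC/a)/((J_AC/a)+(J_CB/b)) = 236500 N·m, T_B = 90490 N·m.
τ in each portion: τ_AC = 2.08×10^7 Pa, τ_CB = 1.05×10^7 Pa; maximum is in AC.
τ_max = T_AC·r/J = 236500·0.194/2.20×10^-3 = 2.078×10^7 Pa.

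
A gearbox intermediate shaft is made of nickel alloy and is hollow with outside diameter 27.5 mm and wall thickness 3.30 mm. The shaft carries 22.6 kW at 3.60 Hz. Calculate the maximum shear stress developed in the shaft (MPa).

367 MPa

ω = 2π·3.60 = 22.62 rad/s, so T = P/ω = 22.6×10³ / 22.62 = 999.1 N·m.
J = π(d_o⁴ − d_i⁴)/32 = π(0.0275⁴ − 0.0209⁴)/32 = 3.742×10^-8 m⁴.
τ_max = T·r/J = 999.1 × 0.0138 / 3.742×10^-8 = 3.672×10^8 Pa.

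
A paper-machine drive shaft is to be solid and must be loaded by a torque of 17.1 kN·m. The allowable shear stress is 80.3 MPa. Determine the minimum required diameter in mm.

For a solid shaft τ_max = 16T/(πd³), so d = (16T/(π τ_allow))^(1/3) = (16·17100/(π·8.03×10^7))^(1/3) = 0.1027 m.

103 mm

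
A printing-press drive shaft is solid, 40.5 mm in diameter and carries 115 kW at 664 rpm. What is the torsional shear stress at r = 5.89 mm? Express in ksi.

5.35 ksi

ω = 2π·664/60 = 69.53 rad/s, so T = P/ω = 115×10³ / 69.53 = 1654 N·m.
J = πd⁴/32 = π(0.0405)⁴/32 = 2.641×10^-7 m⁴.
Shear stress varies linearly with radius: τ = T·r/J = 1654 × 0.00589 / 2.641×10^-7 = 3.688×10^7 Pa.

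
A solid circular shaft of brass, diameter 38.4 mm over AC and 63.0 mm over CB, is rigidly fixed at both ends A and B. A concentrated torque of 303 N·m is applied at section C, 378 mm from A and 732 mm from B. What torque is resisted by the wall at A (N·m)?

63.9 N·m

Compatibility: T_A·a/J_AC = T_B·b/J_CB with T_A + T_B = T₀.
J_AC = 2.13×10^-7 m⁴, J_CB = 1.55×10^-6 m⁴, so T_A = T₀·(J_AC/a)/((J_AC/a)+(J_CB/b)) = 63.91 N·m, T_B = 239.1 N·m.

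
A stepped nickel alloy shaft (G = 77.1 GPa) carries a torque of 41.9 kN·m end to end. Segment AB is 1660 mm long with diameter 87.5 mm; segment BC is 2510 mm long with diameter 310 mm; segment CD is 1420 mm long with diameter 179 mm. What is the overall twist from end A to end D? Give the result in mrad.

J_AB = π(0.0875)⁴/32 = 5.75×10^-6 m⁴; J_BC = π(0.310)⁴/32 = 9.07×10^-4 m⁴; J_CD = π(0.179)⁴/32 = 1.01×10^-4 m⁴.
θ = (T/G)·Σ L_i/J_i = (41900/77.1×10⁹)·(1.66/5.75×10^-6 + 2.51/9.07×10^-4 + 1.42/1.01×10^-4) = 0.1659 rad.

166 mrad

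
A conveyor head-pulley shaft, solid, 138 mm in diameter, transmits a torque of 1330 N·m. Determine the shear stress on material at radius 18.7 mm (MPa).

0.699 MPa

J = πd⁴/32 = π(0.138)⁴/32 = 3.561×10^-5 m⁴.
Shear stress varies linearly with radius: τ = T·r/J = 1330 × 0.0187 / 3.561×10^-5 = 6.985×10^5 Pa.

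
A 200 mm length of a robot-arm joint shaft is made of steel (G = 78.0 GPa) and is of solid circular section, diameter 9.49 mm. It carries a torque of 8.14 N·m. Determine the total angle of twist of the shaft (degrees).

1.50°

J = πd⁴/32 = π(0.00949)⁴/32 = 7.963×10^-10 m⁴.
θ = T·L/(G·J) = 8.140 × 0.200 / (78.0×10⁹ × 7.963×10^-10) = 0.02621 rad.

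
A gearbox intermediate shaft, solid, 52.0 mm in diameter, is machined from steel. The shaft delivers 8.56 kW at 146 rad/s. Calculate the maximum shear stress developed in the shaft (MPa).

ω = 146 rad/s, so T = P/ω = 8.56×10³ / 146.0 = 58.63 N·m.
J = πd⁴/32 = π(0.0520)⁴/32 = 7.178×10^-7 m⁴.
τ_max = T·r/J = 58.63 × 0.0260 / 7.178×10^-7 = 2.124×10^6 Pa.

2.12 MPa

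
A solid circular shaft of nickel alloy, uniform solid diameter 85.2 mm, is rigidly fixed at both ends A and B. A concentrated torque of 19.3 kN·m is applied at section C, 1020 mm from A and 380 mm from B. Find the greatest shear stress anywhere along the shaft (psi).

16800 psi

With uniform GJ and both ends fixed, compatibility θ_AC = θ_CB gives T_A·a = T_B·b, together with T_A + T_B = T₀.
T_A = T₀·b/(a+b) = 19300·380/1400 = 5239 N·m; T_B = 14060 N·m.
τ in each portion: τ_AC = 4.31×10^7 Pa, τ_CB = 1.16×10^8 Pa; maximum is in CB.
τ_max = T_CB·r/J = 14060·0.0426/5.17×10^-6 = 1.158×10^8 Pa.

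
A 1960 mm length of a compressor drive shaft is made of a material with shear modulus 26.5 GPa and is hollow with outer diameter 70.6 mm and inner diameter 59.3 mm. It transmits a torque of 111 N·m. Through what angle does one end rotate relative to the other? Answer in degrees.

0.384°

J = π(d_o⁴ − d_i⁴)/32 = π(0.0706⁴ − 0.0593⁴)/32 = 1.225×10^-6 m⁴.
θ = T·L/(G·J) = 111.0 × 1.96 / (26.5×10⁹ × 1.225×10^-6) = 6.702×10^-3 rad.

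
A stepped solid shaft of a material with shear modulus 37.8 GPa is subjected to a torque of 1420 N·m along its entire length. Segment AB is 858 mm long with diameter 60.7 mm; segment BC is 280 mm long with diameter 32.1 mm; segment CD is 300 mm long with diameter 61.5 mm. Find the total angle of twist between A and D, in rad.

0.133 rad

J_AB = π(0.0607)⁴/32 = 1.33×10^-6 m⁴; J_BC = π(0.0321)⁴/32 = 1.04×10^-7 m⁴; J_CD = π(0.0615)⁴/32 = 1.40×10^-6 m⁴.
θ = (T/G)·Σ L_i/J_i = (1420/37.8×10⁹)·(0.858/1.33×10^-6 + 0.280/1.04×10^-7 + 0.300/1.40×10^-6) = 0.1331 rad.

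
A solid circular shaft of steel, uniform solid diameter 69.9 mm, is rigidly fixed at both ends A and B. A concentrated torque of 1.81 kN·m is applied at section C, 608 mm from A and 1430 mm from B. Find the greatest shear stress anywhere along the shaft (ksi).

With uniform GJ and both ends fixed, compatibility θ_AC = θ_CB gives T_A·a = T_B·b, together with T_A + T_B = T₀.
T_A = T₀·b/(a+b) = 1810·1430/2038 = 1270 N·m; T_B = 540.0 N·m.
τ in each portion: τ_AC = 1.89×10^7 Pa, τ_CB = 8.05×10^6 Pa; maximum is in AC.
τ_max = T_AC·r/J = 1270·0.0350/2.34×10^-6 = 1.894×10^7 Pa.

2.75 ksi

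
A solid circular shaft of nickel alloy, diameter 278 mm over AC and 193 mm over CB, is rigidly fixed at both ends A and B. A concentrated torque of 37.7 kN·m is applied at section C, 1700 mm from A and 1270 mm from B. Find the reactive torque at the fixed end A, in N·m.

28800 N·m

Compatibility: T_A·a/J_AC = T_B·b/J_CB with T_A + T_B = T₀.
J_AC = 5.86×10^-4 m⁴, J_CB = 1.36×10^-4 m⁴, so T_A = T₀·(J_AC/a)/((J_AC/a)+(J_CB/b)) = 28760 N·m, T_B = 8942 N·m.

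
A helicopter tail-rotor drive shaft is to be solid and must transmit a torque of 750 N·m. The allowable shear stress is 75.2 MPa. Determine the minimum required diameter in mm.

37.0 mm

For a solid shaft τ_max = 16T/(πd³), so d = (16T/(π τ_allow))^(1/3) = (16·750.0/(π·7.52×10^7))^(1/3) = 0.03703 m.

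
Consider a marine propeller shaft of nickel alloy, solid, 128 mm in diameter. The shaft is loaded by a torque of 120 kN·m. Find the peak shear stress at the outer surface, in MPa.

J = πd⁴/32 = π(0.128)⁴/32 = 2.635×10^-5 m⁴.
τ_max = T·r/J = 120000 × 0.0640 / 2.635×10^-5 = 2.914×10^8 Pa.

291 MPa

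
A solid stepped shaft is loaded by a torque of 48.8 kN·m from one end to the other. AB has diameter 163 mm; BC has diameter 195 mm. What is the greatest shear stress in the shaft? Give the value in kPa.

Under the same torque, τ_max = 16T/(πd³) is largest where d is smallest — segment AB (d = 163 mm).
τ_max = 16·48800/(π·(0.163)³) = 5.739×10^7 Pa.

57400 kPa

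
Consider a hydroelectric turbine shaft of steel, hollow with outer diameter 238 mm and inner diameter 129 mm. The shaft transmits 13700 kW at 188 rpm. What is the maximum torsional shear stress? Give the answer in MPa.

288 MPa

ω = 2π·188/60 = 19.69 rad/s, so T = P/ω = 13700×10³ / 19.69 = 695900 N·m.
J = π(d_o⁴ − d_i⁴)/32 = π(0.238⁴ − 0.129⁴)/32 = 2.878×10^-4 m⁴.
τ_max = T·r/J = 695900 × 0.119 / 2.878×10^-4 = 2.877×10^8 Pa.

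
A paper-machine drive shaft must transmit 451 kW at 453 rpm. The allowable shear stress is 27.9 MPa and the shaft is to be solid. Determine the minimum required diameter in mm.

120 mm

ω = 2π·453/60 = 47.44 rad/s, so T = P/ω = 451×10³ / 47.44 = 9507 N·m.
For a solid shaft τ_max = 16T/(πd³), so d = (16T/(π τ_allow))^(1/3) = (16·9507/(π·2.79×10^7))^(1/3) = 0.1202 m.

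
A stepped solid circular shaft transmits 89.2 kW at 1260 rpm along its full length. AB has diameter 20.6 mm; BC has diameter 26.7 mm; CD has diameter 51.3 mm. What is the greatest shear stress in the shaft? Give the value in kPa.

ω = 2π·1260/60 = 131.9 rad/s, so T = P/ω = 89.2×10³ / 131.9 = 676.0 N·m.
Under the same torque, τ_max = 16T/(πd³) is largest where d is smallest — segment AB (d = 20.6 mm).
τ_max = 16·676.0/(π·(0.0206)³) = 3.939×10^8 Pa.

394000 kPa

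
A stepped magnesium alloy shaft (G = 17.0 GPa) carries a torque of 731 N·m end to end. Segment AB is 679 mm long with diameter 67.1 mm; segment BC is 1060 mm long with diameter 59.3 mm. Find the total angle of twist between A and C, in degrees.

J_AB = π(0.0671)⁴/32 = 1.99×10^-6 m⁴; J_BC = π(0.0593)⁴/32 = 1.21×10^-6 m⁴.
θ = (T/G)·Σ L_i/J_i = (731.0/17.0×10⁹)·(0.679/1.99×10^-6 + 1.06/1.21×10^-6) = 0.05222 rad.

2.99°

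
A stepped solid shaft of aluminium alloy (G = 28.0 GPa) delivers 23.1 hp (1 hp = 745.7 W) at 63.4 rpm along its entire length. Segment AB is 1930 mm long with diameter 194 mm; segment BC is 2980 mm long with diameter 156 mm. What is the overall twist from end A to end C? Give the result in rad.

ω = 2π·63.4/60 = 6.639 rad/s, so T = P/ω = 23.1×745.7 / 6.639 = 2595 N·m.
J_AB = π(0.194)⁴/32 = 1.39×10^-4 m⁴; J_BC = π(0.156)⁴/32 = 5.81×10^-5 m⁴.
θ = (T/G)·Σ L_i/J_i = (2595/28.0×10⁹)·(1.93/1.39×10^-4 + 2.98/5.81×10^-5) = 6.035×10^-3 rad.

0.00604 rad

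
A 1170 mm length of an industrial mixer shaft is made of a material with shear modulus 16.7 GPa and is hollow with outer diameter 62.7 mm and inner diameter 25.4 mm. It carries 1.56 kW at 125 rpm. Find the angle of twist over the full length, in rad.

ω = 2π·125/60 = 13.09 rad/s, so T = P/ω = 1.56×10³ / 13.09 = 119.2 N·m.
J = π(d_o⁴ − d_i⁴)/32 = π(0.0627⁴ − 0.0254⁴)/32 = 1.476×10^-6 m⁴.
θ = T·L/(G·J) = 119.2 × 1.17 / (16.7×10⁹ × 1.476×10^-6) = 5.655×10^-3 rad.

0.00566 rad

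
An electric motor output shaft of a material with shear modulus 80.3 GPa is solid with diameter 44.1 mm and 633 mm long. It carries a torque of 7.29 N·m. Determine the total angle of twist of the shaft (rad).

J = πd⁴/32 = π(0.0441)⁴/32 = 3.713×10^-7 m⁴.
θ = T·L/(G·J) = 7.290 × 0.633 / (80.3×10⁹ × 3.713×10^-7) = 1.548×10^-4 rad.

1.55e-4 rad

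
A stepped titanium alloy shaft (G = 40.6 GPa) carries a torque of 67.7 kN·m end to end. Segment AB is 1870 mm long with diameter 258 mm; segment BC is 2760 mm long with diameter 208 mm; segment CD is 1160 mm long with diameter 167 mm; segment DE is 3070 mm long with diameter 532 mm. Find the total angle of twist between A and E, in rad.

0.0582 rad

J_AB = π(0.258)⁴/32 = 4.35×10^-4 m⁴; J_BC = π(0.208)⁴/32 = 1.84×10^-4 m⁴; J_CD = π(0.167)⁴/32 = 7.64×10^-5 m⁴; J_DE = π(0.532)⁴/32 = 7.86×10^-3 m⁴.
θ = (T/G)·Σ L_i/J_i = (67700/40.6×10⁹)·(1.87/4.35×10^-4 + 2.76/1.84×10^-4 + 1.16/7.64×10^-5 + 3.07/7.86×10^-3) = 0.05820 rad.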